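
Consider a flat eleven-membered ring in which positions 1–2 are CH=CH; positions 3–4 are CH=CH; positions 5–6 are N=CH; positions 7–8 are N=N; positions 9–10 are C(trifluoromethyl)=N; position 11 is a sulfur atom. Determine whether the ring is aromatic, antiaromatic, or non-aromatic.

Antiaromatic

All ring atoms are sp² and supply a p orbital to the ring (every atom in a ring double bond is sp² and brings one electron to the p orbital; each =N– nitrogen is pyridine-type (lone pair in the sp² plane, one electron in the p orbital); the sulfur donates one lone pair from its p orbital); the conjugation is uninterrupted.
Counting π electrons: 5 × 2 = 10 from the double-bond units + 2 from the S atom = 12.
A 4n π count (12, n = 3) in a planar conjugated ring means antiaromatic.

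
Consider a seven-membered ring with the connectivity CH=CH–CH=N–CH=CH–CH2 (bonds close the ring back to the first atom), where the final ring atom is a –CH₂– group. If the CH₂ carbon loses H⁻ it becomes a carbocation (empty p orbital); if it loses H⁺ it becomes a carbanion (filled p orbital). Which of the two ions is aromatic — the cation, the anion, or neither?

In either ion the ring is fully conjugated: every atom, including the new sp² carbon, supplies a p orbital.
Cation: 3 × 2 + 0 = 6 π electrons → 4(1)+2, aromatic.
Anion: 3 × 2 + 2 = 8 π electrons → 4(2), antiaromatic.

The cation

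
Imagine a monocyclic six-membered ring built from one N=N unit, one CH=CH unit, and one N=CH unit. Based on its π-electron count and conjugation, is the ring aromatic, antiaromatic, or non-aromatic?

Aromatic

The p orbitals form a continuous loop: each doubly-bonded ring atom is sp² with one p-orbital electron; the doubly-bonded nitrogens are pyridine-type — their lone pairs lie in the ring plane, leaving one electron in the p orbital. The ring is fully conjugated.
Adding the contributions, 3 × 2 = 6 from the 3 double-bond units.
With 6 π electrons (n = 1), the Hückel 4n+2 condition holds.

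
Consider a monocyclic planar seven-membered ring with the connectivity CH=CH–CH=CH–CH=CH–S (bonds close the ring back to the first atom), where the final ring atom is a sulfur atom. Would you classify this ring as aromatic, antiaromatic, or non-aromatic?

Antiaromatic

Every ring atom contributes a p orbital perpendicular to the ring (every atom in a ring double bond is sp² and brings one electron to the p orbital; the sulfur donates one lone pair from its p orbital), so the π system is cyclic and fully conjugated.
π-electron count: 3 × 2 = 6 from the double-bond units + 2 from the S atom = 8.
A 4n π count (8, n = 2) in a planar conjugated ring means antiaromatic.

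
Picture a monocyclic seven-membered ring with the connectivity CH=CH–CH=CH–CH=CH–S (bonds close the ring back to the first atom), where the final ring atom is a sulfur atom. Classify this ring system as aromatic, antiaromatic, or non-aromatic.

Antiaromatic

The p orbitals form a continuous loop: the double-bond atoms are sp², each contributing one p electron; the sulfur donates one lone pair from its p orbital. The ring is fully conjugated.
π-electron count: 3 × 2 = 6 from the double-bond units + 2 from the S atom = 8.
8 is a 4n count (n = 2), so the planar conjugated ring is antiaromatic.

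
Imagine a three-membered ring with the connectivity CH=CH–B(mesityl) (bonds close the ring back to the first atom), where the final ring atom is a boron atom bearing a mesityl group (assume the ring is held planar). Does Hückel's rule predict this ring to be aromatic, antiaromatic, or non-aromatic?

Aromatic

All ring atoms are sp² and supply a p orbital to the ring (every atom in a ring double bond is sp² and brings one electron to the p orbital; the boron has an empty p orbital); the conjugation is uninterrupted.
Adding the contributions, 1 × 2 = 2 from the double-bond unit + 0 from the B(mesityl) atom = 2.
With 2 π electrons (n = 0), the Hückel 4n+2 condition holds.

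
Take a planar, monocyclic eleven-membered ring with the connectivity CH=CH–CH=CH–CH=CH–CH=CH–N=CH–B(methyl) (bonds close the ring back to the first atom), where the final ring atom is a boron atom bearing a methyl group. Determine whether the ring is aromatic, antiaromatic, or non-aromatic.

Check conjugation: the double-bond atoms are sp², each contributing one p electron; each =N– nitrogen is pyridine-type (lone pair in the sp² plane, one electron in the p orbital); the boron has an empty p orbital — every position has a p orbital, so the cyclic π system is continuous.
Counting π electrons: 5 × 2 = 10 from the double-bond units + 0 from the B(methyl) atom = 10.
That gives a 4n+2 count (10, n = 2).

Aromatic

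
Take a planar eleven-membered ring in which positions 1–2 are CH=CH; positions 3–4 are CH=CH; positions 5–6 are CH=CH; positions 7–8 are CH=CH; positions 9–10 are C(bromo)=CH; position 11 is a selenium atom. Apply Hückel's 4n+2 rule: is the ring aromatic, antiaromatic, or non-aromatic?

The p orbitals form a continuous loop: each doubly-bonded ring atom is sp² with one p-orbital electron; the selenium donates one lone pair from its p orbital. The ring is fully conjugated.
π-electron count: 5 × 2 = 10 from the double-bond units + 2 from the Se atom = 12.
12 is a 4n count (n = 3), so the planar conjugated ring is antiaromatic.

Antiaromatic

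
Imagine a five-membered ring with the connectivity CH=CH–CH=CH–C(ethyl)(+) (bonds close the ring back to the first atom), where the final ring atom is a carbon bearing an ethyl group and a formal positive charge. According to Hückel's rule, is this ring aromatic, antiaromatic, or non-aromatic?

All ring atoms are sp² and supply a p orbital to the ring (every atom in a ring double bond is sp² and brings one electron to the p orbital; the carbocation has an empty p orbital); the conjugation is uninterrupted.
π-electron count: 2 × 2 = 4 from the double-bond units + 0 from the C(ethyl)(+) atom = 4.
4 is a 4n count (n = 1), so the planar conjugated ring is antiaromatic.

Antiaromatic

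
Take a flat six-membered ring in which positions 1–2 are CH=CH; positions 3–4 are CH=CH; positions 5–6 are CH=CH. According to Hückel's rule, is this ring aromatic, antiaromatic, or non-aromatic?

Aromatic

All ring atoms are sp² and supply a p orbital to the ring (every atom in a ring double bond is sp² and brings one electron to the p orbital); the conjugation is uninterrupted.
π-electron count: 3 × 2 = 6 from the 3 double-bond units.
6 = 4(1) + 2, which satisfies Hückel's 4n+2 rule.
This is benzene.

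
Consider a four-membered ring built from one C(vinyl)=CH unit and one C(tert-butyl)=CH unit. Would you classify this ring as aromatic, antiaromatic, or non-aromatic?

Antiaromatic

All ring atoms are sp² and supply a p orbital to the ring (the double-bond atoms are sp², each contributing one p electron); the conjugation is uninterrupted.
π-electron count: 2 × 2 = 4 from the 2 double-bond units.
4 = 4(1); a planar, fully conjugated 4n system is antiaromatic.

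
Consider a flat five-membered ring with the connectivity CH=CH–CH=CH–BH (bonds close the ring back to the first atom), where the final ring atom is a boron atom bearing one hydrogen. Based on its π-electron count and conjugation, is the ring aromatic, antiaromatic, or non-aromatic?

Antiaromatic

Check conjugation: the double-bond atoms are sp², each contributing one p electron; the boron has an empty p orbital — every position has a p orbital, so the cyclic π system is continuous.
Counting π electrons: 2 × 2 = 4 from the double-bond units + 0 from the BH atom = 4.
4 is a 4n count (n = 1), so the planar conjugated ring is antiaromatic.
This is borole.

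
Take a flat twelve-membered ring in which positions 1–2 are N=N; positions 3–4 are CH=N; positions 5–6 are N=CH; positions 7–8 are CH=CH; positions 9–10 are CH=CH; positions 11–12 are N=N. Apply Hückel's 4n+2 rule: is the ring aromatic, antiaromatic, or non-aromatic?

Check conjugation: every atom in a ring double bond is sp² and brings one electron to the p orbital; each =N– nitrogen is pyridine-type (lone pair in the sp² plane, one electron in the p orbital) — every position has a p orbital, so the cyclic π system is continuous.
Adding the contributions, 6 × 2 = 12 from the 6 double-bond units.
A 4n π count (12, n = 3) in a planar conjugated ring means antiaromatic.

Antiaromatic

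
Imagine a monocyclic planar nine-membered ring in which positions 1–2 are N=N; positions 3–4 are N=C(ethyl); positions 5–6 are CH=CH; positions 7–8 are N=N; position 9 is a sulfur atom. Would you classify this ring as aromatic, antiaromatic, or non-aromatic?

Aromatic

Check conjugation: every atom in a ring double bond is sp² and brings one electron to the p orbital; each sp² =N– keeps its lone pair in-plane and puts one electron into the π system; the sulfur donates one lone pair from its p orbital — every position has a p orbital, so the cyclic π system is continuous.
Counting π electrons: 4 × 2 = 8 from the double-bond units + 2 from the S atom = 10.
Since 10 = 4·2 + 2, the ring meets the 4n+2 criterion.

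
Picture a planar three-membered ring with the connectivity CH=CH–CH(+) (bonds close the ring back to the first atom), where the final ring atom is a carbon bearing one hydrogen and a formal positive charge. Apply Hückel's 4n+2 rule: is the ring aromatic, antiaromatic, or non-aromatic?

Aromatic

Check conjugation: every atom in a ring double bond is sp² and brings one electron to the p orbital; the carbocation has an empty p orbital — every position has a p orbital, so the cyclic π system is continuous.
Tallying contributions gives 1 × 2 = 2 from the double-bond unit + 0 from the CH(+) atom = 2.
Since 2 = 4·0 + 2, the ring meets the 4n+2 criterion.
(The species described is the cyclopropenyl cation.)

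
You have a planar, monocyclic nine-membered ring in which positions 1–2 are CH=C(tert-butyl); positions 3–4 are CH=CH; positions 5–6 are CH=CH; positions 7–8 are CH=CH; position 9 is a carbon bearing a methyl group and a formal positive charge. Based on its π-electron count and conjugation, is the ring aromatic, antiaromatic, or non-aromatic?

Antiaromatic

The p orbitals form a continuous loop: every atom in a ring double bond is sp² and brings one electron to the p orbital; the carbocation has an empty p orbital. The ring is fully conjugated.
Tallying contributions gives 4 × 2 = 8 from the double-bond units + 0 from the C(methyl)(+) atom = 8.
A 4n π count (8, n = 2) in a planar conjugated ring means antiaromatic.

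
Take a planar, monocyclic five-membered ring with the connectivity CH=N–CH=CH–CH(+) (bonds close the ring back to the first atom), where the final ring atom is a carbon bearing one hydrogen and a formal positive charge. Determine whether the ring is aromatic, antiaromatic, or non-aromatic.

Check conjugation: every atom in a ring double bond is sp² and brings one electron to the p orbital; the doubly-bonded nitrogens are pyridine-type — their lone pairs lie in the ring plane, leaving one electron in the p orbital; the carbocation has an empty p orbital — every position has a p orbital, so the cyclic π system is continuous.
Counting π electrons: 2 × 2 = 4 from the double-bond units + 0 from the CH(+) atom = 4.
A 4n π count (4, n = 1) in a planar conjugated ring means antiaromatic.

Antiaromatic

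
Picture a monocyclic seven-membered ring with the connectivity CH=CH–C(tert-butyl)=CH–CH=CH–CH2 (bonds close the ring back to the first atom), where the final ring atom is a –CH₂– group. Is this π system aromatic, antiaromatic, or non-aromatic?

At the CH2 position, the tetrahedral CH₂ carbon is sp³ and has no p orbital in the ring π system; the ring's p-orbital overlap is broken there.
Hückel's rule only applies to fully conjugated rings, so this one is simply non-aromatic.

Non-aromatic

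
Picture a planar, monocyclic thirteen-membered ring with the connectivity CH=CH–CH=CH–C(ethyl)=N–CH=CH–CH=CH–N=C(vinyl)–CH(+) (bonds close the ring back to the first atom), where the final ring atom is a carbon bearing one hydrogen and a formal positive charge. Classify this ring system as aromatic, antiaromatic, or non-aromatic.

The p orbitals form a continuous loop: each doubly-bonded ring atom is sp² with one p-orbital electron; the doubly-bonded nitrogens are pyridine-type — their lone pairs lie in the ring plane, leaving one electron in the p orbital; the carbocation has an empty p orbital. The ring is fully conjugated.
Adding the contributions, 6 × 2 = 12 from the double-bond units + 0 from the CH(+) atom = 12.
A 4n π count (12, n = 3) in a planar conjugated ring means antiaromatic.

Antiaromatic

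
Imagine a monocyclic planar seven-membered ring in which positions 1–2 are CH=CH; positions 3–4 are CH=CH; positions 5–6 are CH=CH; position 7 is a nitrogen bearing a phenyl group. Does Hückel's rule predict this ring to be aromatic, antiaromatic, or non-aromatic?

All ring atoms are sp² and supply a p orbital to the ring (the double-bond atoms are sp², each contributing one p electron; the pyrrole-type nitrogen donates its lone pair from the p orbital); the conjugation is uninterrupted.
π-electron count: 3 × 2 = 6 from the double-bond units + 2 from the N(phenyl) atom = 8.
8 = 4(2); a planar, fully conjugated 4n system is antiaromatic.

Antiaromatic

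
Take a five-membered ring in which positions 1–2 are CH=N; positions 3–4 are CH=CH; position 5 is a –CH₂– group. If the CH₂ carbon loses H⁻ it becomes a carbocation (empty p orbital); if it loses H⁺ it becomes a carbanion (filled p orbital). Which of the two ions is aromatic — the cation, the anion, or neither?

The anion

Both ions have a continuous loop of p orbitals — each ring atom is sp².
Cation: 2 × 2 + 0 = 4 π electrons → 4(1), antiaromatic.
Anion: 2 × 2 + 2 = 6 π electrons → 4(1)+2, aromatic.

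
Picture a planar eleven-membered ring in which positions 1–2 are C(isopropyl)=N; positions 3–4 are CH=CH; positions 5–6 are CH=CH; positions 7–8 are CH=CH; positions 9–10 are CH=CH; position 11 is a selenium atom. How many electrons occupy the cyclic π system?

Every ring atom contributes a p orbital perpendicular to the ring (the double-bond atoms are sp², each contributing one p electron; the doubly-bonded nitrogens are pyridine-type — their lone pairs lie in the ring plane, leaving one electron in the p orbital; the selenium donates one lone pair from its p orbital), so the π system is cyclic and fully conjugated.
Adding the contributions, 5 × 2 = 10 from the double-bond units + 2 from the Se atom = 12.

12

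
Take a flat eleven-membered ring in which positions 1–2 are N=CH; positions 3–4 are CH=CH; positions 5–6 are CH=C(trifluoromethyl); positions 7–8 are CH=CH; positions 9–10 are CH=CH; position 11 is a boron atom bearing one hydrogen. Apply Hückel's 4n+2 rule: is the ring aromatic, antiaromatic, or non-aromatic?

The p orbitals form a continuous loop: the double-bond atoms are sp², each contributing one p electron; the doubly-bonded nitrogens are pyridine-type — their lone pairs lie in the ring plane, leaving one electron in the p orbital; the boron has an empty p orbital. The ring is fully conjugated.
π-electron count: 5 × 2 = 10 from the double-bond units + 0 from the BH atom = 10.
With 10 π electrons (n = 2), the Hückel 4n+2 condition holds.

Aromatic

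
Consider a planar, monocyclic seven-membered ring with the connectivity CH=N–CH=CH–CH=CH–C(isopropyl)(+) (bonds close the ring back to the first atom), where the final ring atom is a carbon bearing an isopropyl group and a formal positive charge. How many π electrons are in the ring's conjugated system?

6

The p orbitals form a continuous loop: the double-bond atoms are sp², each contributing one p electron; the doubly-bonded nitrogens are pyridine-type — their lone pairs lie in the ring plane, leaving one electron in the p orbital; the carbocation has an empty p orbital. The ring is fully conjugated.
π-electron count: 3 × 2 = 6 from the double-bond units + 0 from the C(isopropyl)(+) atom = 6.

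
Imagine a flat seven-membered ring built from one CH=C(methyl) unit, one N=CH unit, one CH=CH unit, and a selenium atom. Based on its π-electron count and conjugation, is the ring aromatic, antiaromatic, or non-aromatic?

Antiaromatic

Check conjugation: every atom in a ring double bond is sp² and brings one electron to the p orbital; the doubly-bonded nitrogens are pyridine-type — their lone pairs lie in the ring plane, leaving one electron in the p orbital; the selenium donates one lone pair from its p orbital — every position has a p orbital, so the cyclic π system is continuous.
Tallying contributions gives 3 × 2 = 6 from the double-bond units + 2 from the Se atom = 8.
With 8 = 4·2 π electrons, Hückel's rule classifies the planar ring as antiaromatic.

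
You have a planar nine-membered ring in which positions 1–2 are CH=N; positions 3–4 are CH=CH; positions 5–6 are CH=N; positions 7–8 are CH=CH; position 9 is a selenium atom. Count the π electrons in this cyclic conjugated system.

All ring atoms are sp² and supply a p orbital to the ring (each doubly-bonded ring atom is sp² with one p-orbital electron; each sp² =N– keeps its lone pair in-plane and puts one electron into the π system; the selenium donates one lone pair from its p orbital); the conjugation is uninterrupted.
π-electron count: 4 × 2 = 8 from the double-bond units + 2 from the Se atom = 10.

10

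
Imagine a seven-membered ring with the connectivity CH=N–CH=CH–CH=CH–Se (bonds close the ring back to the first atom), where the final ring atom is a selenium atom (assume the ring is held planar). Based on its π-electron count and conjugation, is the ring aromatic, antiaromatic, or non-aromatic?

Every ring atom contributes a p orbital perpendicular to the ring (the double-bond atoms are sp², each contributing one p electron; each =N– nitrogen is pyridine-type (lone pair in the sp² plane, one electron in the p orbital); the selenium donates one lone pair from its p orbital), so the π system is cyclic and fully conjugated.
π-electron count: 3 × 2 = 6 from the double-bond units + 2 from the Se atom = 8.
A 4n π count (8, n = 2) in a planar conjugated ring means antiaromatic.

Antiaromatic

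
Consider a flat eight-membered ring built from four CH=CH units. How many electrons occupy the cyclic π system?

8

The p orbitals form a continuous loop: the double-bond atoms are sp², each contributing one p electron. The ring is fully conjugated.
Tallying contributions gives 4 × 2 = 8 from the 4 double-bond units.
(This ring is cyclooctatetraene.)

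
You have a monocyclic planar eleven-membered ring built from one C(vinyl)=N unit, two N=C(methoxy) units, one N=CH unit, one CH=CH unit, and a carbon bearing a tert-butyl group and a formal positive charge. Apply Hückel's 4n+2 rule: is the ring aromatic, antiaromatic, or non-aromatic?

Aromatic

Every ring atom contributes a p orbital perpendicular to the ring (the double-bond atoms are sp², each contributing one p electron; each sp² =N– keeps its lone pair in-plane and puts one electron into the π system; the carbocation has an empty p orbital), so the π system is cyclic and fully conjugated.
π-electron count: 5 × 2 = 10 from the double-bond units + 0 from the C(tert-butyl)(+) atom = 10.
Since 10 = 4·2 + 2, the ring meets the 4n+2 criterion.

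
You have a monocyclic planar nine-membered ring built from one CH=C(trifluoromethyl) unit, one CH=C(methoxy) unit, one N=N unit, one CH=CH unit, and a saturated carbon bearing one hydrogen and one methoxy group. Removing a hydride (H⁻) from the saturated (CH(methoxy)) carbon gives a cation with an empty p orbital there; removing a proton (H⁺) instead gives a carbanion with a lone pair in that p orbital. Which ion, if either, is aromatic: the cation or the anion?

The anion

Both ions have a continuous loop of p orbitals — each ring atom is sp².
Cation: 4 × 2 + 0 = 8 π electrons → 4(2), antiaromatic.
Anion: 4 × 2 + 2 = 10 π electrons → 4(2)+2, aromatic.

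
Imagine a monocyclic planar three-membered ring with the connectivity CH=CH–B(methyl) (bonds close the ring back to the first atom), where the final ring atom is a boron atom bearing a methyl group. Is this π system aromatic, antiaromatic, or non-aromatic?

Aromatic

Every ring atom contributes a p orbital perpendicular to the ring (every atom in a ring double bond is sp² and brings one electron to the p orbital; the boron has an empty p orbital), so the π system is cyclic and fully conjugated.
Counting π electrons: 1 × 2 = 2 from the double-bond unit + 0 from the B(methyl) atom = 2.
2 = 4(0) + 2, which satisfies Hückel's 4n+2 rule.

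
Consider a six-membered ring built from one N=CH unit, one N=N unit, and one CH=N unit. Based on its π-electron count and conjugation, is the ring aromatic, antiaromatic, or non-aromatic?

Every ring atom contributes a p orbital perpendicular to the ring (every atom in a ring double bond is sp² and brings one electron to the p orbital; the doubly-bonded nitrogens are pyridine-type — their lone pairs lie in the ring plane, leaving one electron in the p orbital), so the π system is cyclic and fully conjugated.
Tallying contributions gives 3 × 2 = 6 from the 3 double-bond units.
With 6 π electrons (n = 1), the Hückel 4n+2 condition holds.

Aromatic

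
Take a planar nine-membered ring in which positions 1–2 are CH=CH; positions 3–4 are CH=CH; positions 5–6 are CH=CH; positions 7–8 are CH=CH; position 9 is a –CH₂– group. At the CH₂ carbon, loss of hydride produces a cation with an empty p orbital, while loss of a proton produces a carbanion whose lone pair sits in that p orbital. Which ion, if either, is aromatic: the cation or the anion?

Once that carbon is sp², every ring atom has a p orbital and both ions are fully conjugated.
Cation: 4 × 2 + 0 = 8 π electrons → 4(2), antiaromatic.
Anion: 4 × 2 + 2 = 10 π electrons → 4(2)+2, aromatic.

The anion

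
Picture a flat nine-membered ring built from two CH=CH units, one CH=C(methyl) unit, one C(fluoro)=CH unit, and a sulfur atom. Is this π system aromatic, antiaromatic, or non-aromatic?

The p orbitals form a continuous loop: the double-bond atoms are sp², each contributing one p electron; the sulfur donates one lone pair from its p orbital. The ring is fully conjugated.
Tallying contributions gives 4 × 2 = 8 from the double-bond units + 2 from the S atom = 10.
Since 10 = 4·2 + 2, the ring meets the 4n+2 criterion.

Aromatic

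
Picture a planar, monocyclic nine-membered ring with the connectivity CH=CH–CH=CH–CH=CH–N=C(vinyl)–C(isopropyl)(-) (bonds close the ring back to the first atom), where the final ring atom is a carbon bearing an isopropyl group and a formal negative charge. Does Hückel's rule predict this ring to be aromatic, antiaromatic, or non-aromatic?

Aromatic

Every ring atom contributes a p orbital perpendicular to the ring (every atom in a ring double bond is sp² and brings one electron to the p orbital; each =N– nitrogen is pyridine-type (lone pair in the sp² plane, one electron in the p orbital); the carbanion's lone pair occupies the p orbital), so the π system is cyclic and fully conjugated.
π-electron count: 4 × 2 = 8 from the double-bond units + 2 from the C(isopropyl)(-) atom = 10.
With 10 π electrons (n = 2), the Hückel 4n+2 condition holds.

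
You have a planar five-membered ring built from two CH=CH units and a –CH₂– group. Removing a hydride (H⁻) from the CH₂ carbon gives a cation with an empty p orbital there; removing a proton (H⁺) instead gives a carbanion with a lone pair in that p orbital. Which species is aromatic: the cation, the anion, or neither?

The anion

Both ions have a continuous loop of p orbitals — each ring atom is sp².
Cation: 2 × 2 + 0 = 4 π electrons → 4(1), antiaromatic.
Anion: 2 × 2 + 2 = 6 π electrons → 4(1)+2, aromatic.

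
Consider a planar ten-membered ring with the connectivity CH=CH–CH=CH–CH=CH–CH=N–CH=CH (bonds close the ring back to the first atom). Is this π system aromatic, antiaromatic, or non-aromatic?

Aromatic

Every ring atom contributes a p orbital perpendicular to the ring (the double-bond atoms are sp², each contributing one p electron; each =N– nitrogen is pyridine-type (lone pair in the sp² plane, one electron in the p orbital)), so the π system is cyclic and fully conjugated.
π-electron count: 5 × 2 = 10 from the 5 double-bond units.
That gives a 4n+2 count (10, n = 2).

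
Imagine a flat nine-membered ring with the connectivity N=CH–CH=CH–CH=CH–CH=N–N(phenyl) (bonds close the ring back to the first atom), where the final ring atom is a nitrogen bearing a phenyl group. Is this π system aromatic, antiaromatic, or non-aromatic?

Aromatic

Check conjugation: each doubly-bonded ring atom is sp² with one p-orbital electron; each =N– nitrogen is pyridine-type (lone pair in the sp² plane, one electron in the p orbital); the pyrrole-type nitrogen donates its lone pair from the p orbital — every position has a p orbital, so the cyclic π system is continuous.
π-electron count: 4 × 2 = 8 from the double-bond units + 2 from the N(phenyl) atom = 10.
That gives a 4n+2 count (10, n = 2).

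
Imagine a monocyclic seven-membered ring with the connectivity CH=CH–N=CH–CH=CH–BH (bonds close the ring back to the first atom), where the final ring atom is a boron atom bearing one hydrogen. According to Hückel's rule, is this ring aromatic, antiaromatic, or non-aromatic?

Aromatic

All ring atoms are sp² and supply a p orbital to the ring (every atom in a ring double bond is sp² and brings one electron to the p orbital; the doubly-bonded nitrogens are pyridine-type — their lone pairs lie in the ring plane, leaving one electron in the p orbital; the boron has an empty p orbital); the conjugation is uninterrupted.
Adding the contributions, 3 × 2 = 6 from the double-bond units + 0 from the BH atom = 6.
6 = 4(1) + 2, which satisfies Hückel's 4n+2 rule.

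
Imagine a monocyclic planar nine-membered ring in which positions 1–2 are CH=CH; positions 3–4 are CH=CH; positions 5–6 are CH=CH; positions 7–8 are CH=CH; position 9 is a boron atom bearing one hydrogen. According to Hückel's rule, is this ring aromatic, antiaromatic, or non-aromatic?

Antiaromatic

The p orbitals form a continuous loop: every atom in a ring double bond is sp² and brings one electron to the p orbital; the boron has an empty p orbital. The ring is fully conjugated.
Adding the contributions, 4 × 2 = 8 from the double-bond units + 0 from the BH atom = 8.
With 8 = 4·2 π electrons, Hückel's rule classifies the planar ring as antiaromatic.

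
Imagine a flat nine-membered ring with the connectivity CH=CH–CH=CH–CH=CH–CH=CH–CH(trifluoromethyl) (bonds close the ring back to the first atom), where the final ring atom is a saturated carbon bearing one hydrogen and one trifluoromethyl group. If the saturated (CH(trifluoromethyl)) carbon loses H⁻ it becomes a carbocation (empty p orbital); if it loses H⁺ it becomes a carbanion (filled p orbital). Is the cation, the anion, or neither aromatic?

In both ions every ring atom is sp² and contributes a p orbital, so both rings are fully conjugated.
Cation: 4 × 2 + 0 = 8 π electrons → 4(2), antiaromatic.
Anion: 4 × 2 + 2 = 10 π electrons → 4(2)+2, aromatic.

The anion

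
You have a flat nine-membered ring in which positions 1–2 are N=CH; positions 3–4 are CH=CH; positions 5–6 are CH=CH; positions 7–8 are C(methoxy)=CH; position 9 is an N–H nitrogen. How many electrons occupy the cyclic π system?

10

Every ring atom contributes a p orbital perpendicular to the ring (every atom in a ring double bond is sp² and brings one electron to the p orbital; each sp² =N– keeps its lone pair in-plane and puts one electron into the π system; the pyrrole-type nitrogen donates its lone pair from the p orbital), so the π system is cyclic and fully conjugated.
Counting π electrons: 4 × 2 = 8 from the double-bond units + 2 from the NH atom = 10.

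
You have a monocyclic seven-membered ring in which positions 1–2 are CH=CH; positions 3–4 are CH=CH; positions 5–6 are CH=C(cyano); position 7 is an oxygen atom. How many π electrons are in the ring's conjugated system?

8

Check conjugation: each doubly-bonded ring atom is sp² with one p-orbital electron; the oxygen donates one lone pair from its p orbital — every position has a p orbital, so the cyclic π system is continuous.
Adding the contributions, 3 × 2 = 6 from the double-bond units + 2 from the O atom = 8.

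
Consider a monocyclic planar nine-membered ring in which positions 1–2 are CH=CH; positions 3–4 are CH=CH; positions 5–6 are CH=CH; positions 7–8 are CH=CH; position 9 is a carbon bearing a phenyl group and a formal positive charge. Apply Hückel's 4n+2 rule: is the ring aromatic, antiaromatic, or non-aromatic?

Every ring atom contributes a p orbital perpendicular to the ring (each doubly-bonded ring atom is sp² with one p-orbital electron; the carbocation has an empty p orbital), so the π system is cyclic and fully conjugated.
π-electron count: 4 × 2 = 8 from the double-bond units + 0 from the C(phenyl)(+) atom = 8.
With 8 = 4·2 π electrons, Hückel's rule classifies the planar ring as antiaromatic.

Antiaromatic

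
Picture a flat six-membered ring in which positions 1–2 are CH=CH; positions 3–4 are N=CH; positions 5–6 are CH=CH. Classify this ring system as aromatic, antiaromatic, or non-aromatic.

Every ring atom contributes a p orbital perpendicular to the ring (each doubly-bonded ring atom is sp² with one p-orbital electron; each =N– nitrogen is pyridine-type (lone pair in the sp² plane, one electron in the p orbital)), so the π system is cyclic and fully conjugated.
Adding the contributions, 3 × 2 = 6 from the 3 double-bond units.
6 = 4(1) + 2, which satisfies Hückel's 4n+2 rule.

Aromatic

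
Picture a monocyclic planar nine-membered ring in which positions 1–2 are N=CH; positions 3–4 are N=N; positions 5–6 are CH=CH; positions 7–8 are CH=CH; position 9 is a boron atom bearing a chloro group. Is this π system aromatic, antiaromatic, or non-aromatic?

The p orbitals form a continuous loop: the double-bond atoms are sp², each contributing one p electron; each sp² =N– keeps its lone pair in-plane and puts one electron into the π system; the boron has an empty p orbital. The ring is fully conjugated.
Adding the contributions, 4 × 2 = 8 from the double-bond units + 0 from the B(chloro) atom = 8.
With 8 = 4·2 π electrons, Hückel's rule classifies the planar ring as antiaromatic.

Antiaromatic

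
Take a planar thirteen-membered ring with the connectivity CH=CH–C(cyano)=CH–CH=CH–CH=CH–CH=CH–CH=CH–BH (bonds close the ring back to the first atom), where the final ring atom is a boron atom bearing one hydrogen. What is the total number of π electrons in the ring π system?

Check conjugation: the double-bond atoms are sp², each contributing one p electron; the boron has an empty p orbital — every position has a p orbital, so the cyclic π system is continuous.
Tallying contributions gives 6 × 2 = 12 from the double-bond units + 0 from the BH atom = 12.

12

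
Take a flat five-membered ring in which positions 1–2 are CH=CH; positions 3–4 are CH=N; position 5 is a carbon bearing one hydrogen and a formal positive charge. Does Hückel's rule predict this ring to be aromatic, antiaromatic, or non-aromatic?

Antiaromatic

The p orbitals form a continuous loop: the double-bond atoms are sp², each contributing one p electron; each =N– nitrogen is pyridine-type (lone pair in the sp² plane, one electron in the p orbital); the carbocation has an empty p orbital. The ring is fully conjugated.
Tallying contributions gives 2 × 2 = 4 from the double-bond units + 0 from the CH(+) atom = 4.
4 = 4(1); a planar, fully conjugated 4n system is antiaromatic.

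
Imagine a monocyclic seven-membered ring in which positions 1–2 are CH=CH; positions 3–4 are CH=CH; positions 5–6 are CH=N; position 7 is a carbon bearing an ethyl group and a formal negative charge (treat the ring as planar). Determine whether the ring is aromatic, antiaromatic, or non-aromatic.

Every ring atom contributes a p orbital perpendicular to the ring (every atom in a ring double bond is sp² and brings one electron to the p orbital; each sp² =N– keeps its lone pair in-plane and puts one electron into the π system; the carbanion's lone pair occupies the p orbital), so the π system is cyclic and fully conjugated.
Adding the contributions, 3 × 2 = 6 from the double-bond units + 2 from the C(ethyl)(-) atom = 8.
8 = 4(2); a planar, fully conjugated 4n system is antiaromatic.

Antiaromatic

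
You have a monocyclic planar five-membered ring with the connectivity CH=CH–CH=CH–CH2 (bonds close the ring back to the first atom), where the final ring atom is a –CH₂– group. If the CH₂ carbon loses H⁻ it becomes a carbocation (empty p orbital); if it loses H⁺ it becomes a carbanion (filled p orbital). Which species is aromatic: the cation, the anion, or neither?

Once that carbon is sp², every ring atom has a p orbital and both ions are fully conjugated.
Cation: 2 × 2 + 0 = 4 π electrons → 4(1), antiaromatic.
Anion: 2 × 2 + 2 = 6 π electrons → 4(1)+2, aromatic.

The anion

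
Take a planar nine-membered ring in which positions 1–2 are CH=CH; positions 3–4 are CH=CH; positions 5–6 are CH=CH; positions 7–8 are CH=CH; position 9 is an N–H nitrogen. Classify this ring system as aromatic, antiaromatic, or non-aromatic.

The p orbitals form a continuous loop: every atom in a ring double bond is sp² and brings one electron to the p orbital; the pyrrole-type nitrogen donates its lone pair from the p orbital. The ring is fully conjugated.
π-electron count: 4 × 2 = 8 from the double-bond units + 2 from the NH atom = 10.
10 = 4(2) + 2, which satisfies Hückel's 4n+2 rule.

Aromatic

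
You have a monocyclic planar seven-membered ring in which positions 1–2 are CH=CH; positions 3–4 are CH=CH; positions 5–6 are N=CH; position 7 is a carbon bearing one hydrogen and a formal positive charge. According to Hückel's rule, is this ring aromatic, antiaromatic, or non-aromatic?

All ring atoms are sp² and supply a p orbital to the ring (each doubly-bonded ring atom is sp² with one p-orbital electron; each =N– nitrogen is pyridine-type (lone pair in the sp² plane, one electron in the p orbital); the carbocation has an empty p orbital); the conjugation is uninterrupted.
Adding the contributions, 3 × 2 = 6 from the double-bond units + 0 from the CH(+) atom = 6.
Since 6 = 4·1 + 2, the ring meets the 4n+2 criterion.

Aromatic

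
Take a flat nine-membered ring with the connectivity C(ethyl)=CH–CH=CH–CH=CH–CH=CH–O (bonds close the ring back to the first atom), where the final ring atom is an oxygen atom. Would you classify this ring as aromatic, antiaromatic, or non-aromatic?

Every ring atom contributes a p orbital perpendicular to the ring (every atom in a ring double bond is sp² and brings one electron to the p orbital; the oxygen donates one lone pair from its p orbital), so the π system is cyclic and fully conjugated.
Tallying contributions gives 4 × 2 = 8 from the double-bond units + 2 from the O atom = 10.
10 = 4(2) + 2, which satisfies Hückel's 4n+2 rule.

Aromatic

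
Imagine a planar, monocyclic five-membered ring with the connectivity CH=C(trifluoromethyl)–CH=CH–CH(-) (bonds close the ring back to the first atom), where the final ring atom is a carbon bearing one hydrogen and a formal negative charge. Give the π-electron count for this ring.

Check conjugation: each doubly-bonded ring atom is sp² with one p-orbital electron; the carbanion's lone pair occupies the p orbital — every position has a p orbital, so the cyclic π system is continuous.
Adding the contributions, 2 × 2 = 4 from the double-bond units + 2 from the CH(-) atom = 6.

6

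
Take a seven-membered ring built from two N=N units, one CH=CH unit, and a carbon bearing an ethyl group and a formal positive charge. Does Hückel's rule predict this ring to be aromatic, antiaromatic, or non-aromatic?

Every ring atom contributes a p orbital perpendicular to the ring (each doubly-bonded ring atom is sp² with one p-orbital electron; each sp² =N– keeps its lone pair in-plane and puts one electron into the π system; the carbocation has an empty p orbital), so the π system is cyclic and fully conjugated.
Adding the contributions, 3 × 2 = 6 from the double-bond units + 0 from the C(ethyl)(+) atom = 6.
Since 6 = 4·1 + 2, the ring meets the 4n+2 criterion.

Aromatic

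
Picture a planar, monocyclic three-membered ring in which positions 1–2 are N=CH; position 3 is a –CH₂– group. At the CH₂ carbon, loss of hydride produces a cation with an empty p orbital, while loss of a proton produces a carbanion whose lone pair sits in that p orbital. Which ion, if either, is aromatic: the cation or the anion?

In either ion the ring is fully conjugated: every atom, including the new sp² carbon, supplies a p orbital.
Cation: 1 × 2 + 0 = 2 π electrons → 4(0)+2, aromatic.
Anion: 1 × 2 + 2 = 4 π electrons → 4(1), antiaromatic.

The cation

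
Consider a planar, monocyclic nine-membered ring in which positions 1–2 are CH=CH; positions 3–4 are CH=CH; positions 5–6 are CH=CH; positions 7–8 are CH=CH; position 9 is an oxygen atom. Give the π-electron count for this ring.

10

Every ring atom contributes a p orbital perpendicular to the ring (the double-bond atoms are sp², each contributing one p electron; the oxygen donates one lone pair from its p orbital), so the π system is cyclic and fully conjugated.
Counting π electrons: 4 × 2 = 8 from the double-bond units + 2 from the O atom = 10.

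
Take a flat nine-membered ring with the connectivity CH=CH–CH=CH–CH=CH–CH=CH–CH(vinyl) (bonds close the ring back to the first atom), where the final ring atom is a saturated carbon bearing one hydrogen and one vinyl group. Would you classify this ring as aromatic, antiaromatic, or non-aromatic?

Non-aromatic

At the CH(vinyl) position, that saturated carbon is sp³ and has no p orbital in the ring π system; the ring's p-orbital overlap is broken there.
Broken conjugation rules out both aromaticity and antiaromaticity.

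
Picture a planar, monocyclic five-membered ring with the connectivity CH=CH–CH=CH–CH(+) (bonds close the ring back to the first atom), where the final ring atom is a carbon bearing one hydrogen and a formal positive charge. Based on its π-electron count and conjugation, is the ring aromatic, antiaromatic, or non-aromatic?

Antiaromatic

The p orbitals form a continuous loop: the double-bond atoms are sp², each contributing one p electron; the carbocation has an empty p orbital. The ring is fully conjugated.
Adding the contributions, 2 × 2 = 4 from the double-bond units + 0 from the CH(+) atom = 4.
4 = 4(1); a planar, fully conjugated 4n system is antiaromatic.
This is the cyclopentadienyl cation.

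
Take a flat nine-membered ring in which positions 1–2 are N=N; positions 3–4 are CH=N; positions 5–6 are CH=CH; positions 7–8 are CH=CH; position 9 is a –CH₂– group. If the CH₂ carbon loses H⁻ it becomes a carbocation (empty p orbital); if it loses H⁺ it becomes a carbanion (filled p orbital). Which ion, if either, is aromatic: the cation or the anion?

Both ions have a continuous loop of p orbitals — each ring atom is sp².
Cation: 4 × 2 + 0 = 8 π electrons → 4(2), antiaromatic.
Anion: 4 × 2 + 2 = 10 π electrons → 4(2)+2, aromatic.

The anion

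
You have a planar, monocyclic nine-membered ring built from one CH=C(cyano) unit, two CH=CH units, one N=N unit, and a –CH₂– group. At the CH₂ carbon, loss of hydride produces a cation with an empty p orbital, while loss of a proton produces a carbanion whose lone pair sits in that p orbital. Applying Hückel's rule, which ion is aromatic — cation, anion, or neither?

The anion

In either ion the ring is fully conjugated: every atom, including the new sp² carbon, supplies a p orbital.
Cation: 4 × 2 + 0 = 8 π electrons → 4(2), antiaromatic.
Anion: 4 × 2 + 2 = 10 π electrons → 4(2)+2, aromatic.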